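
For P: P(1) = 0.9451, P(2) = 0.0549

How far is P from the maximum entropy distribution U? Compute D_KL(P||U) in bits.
0.6931 bits

U(i) = 1/2 for all i

D_KL(P||U) = Σ P(x) log₂(P(x) / (1/2))
           = Σ P(x) log₂(P(x)) + log₂(2)
           = log₂(2) - H(P)

H(P) = -Σ P(x) log₂(P(x)):
  -P(1)·log₂(P(1)) = -(0.9451)·log₂(0.9451) = 0.07699
  -P(2)·log₂(P(2)) = -(0.0549)·log₂(0.0549) = 0.22987
H(P) = 0.07699 + 0.22987 = 0.30686 bits

log₂(2) = 1.00000 bits

D_KL(P||U) = 1.00000 - 0.30686 = 0.69314 ≈ 0.6931 bits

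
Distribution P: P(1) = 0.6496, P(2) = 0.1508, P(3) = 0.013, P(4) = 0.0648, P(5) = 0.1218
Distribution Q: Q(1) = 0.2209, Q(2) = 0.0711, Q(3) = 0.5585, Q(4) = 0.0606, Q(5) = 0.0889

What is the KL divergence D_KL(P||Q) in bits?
1.1655 bits

D_KL(P||Q) = Σ P(x) log₂(P(x)/Q(x))

Computing term by term:
  P(1)·log₂(P(1)/Q(1)) = 0.6496·log₂(0.6496/0.2209) = 1.01088
  P(2)·log₂(P(2)/Q(2)) = 0.1508·log₂(0.1508/0.0711) = 0.16358
  P(3)·log₂(P(3)/Q(3)) = 0.013·log₂(0.013/0.5585) = -0.07052
  P(4)·log₂(P(4)/Q(4)) = 0.0648·log₂(0.0648/0.0606) = 0.00626
  P(5)·log₂(P(5)/Q(5)) = 0.1218·log₂(0.1218/0.0889) = 0.05533

D_KL(P||Q) = 1.01088 + 0.16358 - 0.07052 + 0.00626 + 0.05533 = 1.16553 ≈ 1.1655 bits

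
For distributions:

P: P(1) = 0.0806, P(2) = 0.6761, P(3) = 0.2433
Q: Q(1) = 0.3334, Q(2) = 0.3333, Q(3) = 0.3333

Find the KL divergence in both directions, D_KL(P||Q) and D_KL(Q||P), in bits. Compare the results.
D_KL(P||Q) = 0.4143 bits, D_KL(Q||P) = 0.4942 bits. D_KL(Q||P) is larger than D_KL(P||Q) by 0.0799 bits; the two directions differ.

D_KL(P||Q) = Σ P(x) log₂(P(x)/Q(x))

Computing term by term:
  P(1)·log₂(P(1)/Q(1)) = 0.0806·log₂(0.0806/0.3334) = -0.16510
  P(2)·log₂(P(2)/Q(2)) = 0.6761·log₂(0.6761/0.3333) = 0.68990
  P(3)·log₂(P(3)/Q(3)) = 0.2433·log₂(0.2433/0.3333) = -0.11048

D_KL(P||Q) = -0.16510 + 0.68990 - 0.11048 = 0.41432 ≈ 0.4143 bits

D_KL(Q||P) = Σ Q(x) log₂(Q(x)/P(x))

Computing term by term:
  Q(1)·log₂(Q(1)/P(1)) = 0.3334·log₂(0.3334/0.0806) = 0.68294
  Q(2)·log₂(Q(2)/P(2)) = 0.3333·log₂(0.3333/0.6761) = -0.34010
  Q(3)·log₂(Q(3)/P(3)) = 0.3333·log₂(0.3333/0.2433) = 0.15135

D_KL(Q||P) = 0.68294 - 0.34010 + 0.15135 = 0.49419 ≈ 0.4942 bits

These are NOT equal (difference: 0.0799 bits). KL divergence is asymmetric: D_KL(P||Q) ≠ D_KL(Q||P) in general.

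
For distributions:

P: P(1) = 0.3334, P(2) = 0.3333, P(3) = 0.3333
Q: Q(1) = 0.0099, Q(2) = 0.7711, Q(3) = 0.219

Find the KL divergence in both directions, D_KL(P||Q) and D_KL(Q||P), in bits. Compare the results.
D_KL(P||Q) = 1.4902 bits, D_KL(Q||P) = 0.7502 bits. D_KL(P||Q) is larger than D_KL(Q||P) by 0.7400 bits; the two directions differ.

D_KL(P||Q) = Σ P(x) log₂(P(x)/Q(x))

Computing term by term:
  P(1)·log₂(P(1)/Q(1)) = 0.3334·log₂(0.3334/0.0099) = 1.69157
  P(2)·log₂(P(2)/Q(2)) = 0.3333·log₂(0.3333/0.7711) = -0.40333
  P(3)·log₂(P(3)/Q(3)) = 0.3333·log₂(0.3333/0.219) = 0.20194

D_KL(P||Q) = 1.69157 - 0.40333 + 0.20194 = 1.49018 ≈ 1.4902 bits

D_KL(Q||P) = Σ Q(x) log₂(Q(x)/P(x))

Computing term by term:
  Q(1)·log₂(Q(1)/P(1)) = 0.0099·log₂(0.0099/0.3334) = -0.05023
  Q(2)·log₂(Q(2)/P(2)) = 0.7711·log₂(0.7711/0.3333) = 0.93311
  Q(3)·log₂(Q(3)/P(3)) = 0.219·log₂(0.219/0.3333) = -0.13269

D_KL(Q||P) = -0.05023 + 0.93311 - 0.13269 = 0.75019 ≈ 0.7502 bits

These are NOT equal (difference: 0.7400 bits). KL divergence is asymmetric: D_KL(P||Q) ≠ D_KL(Q||P) in general.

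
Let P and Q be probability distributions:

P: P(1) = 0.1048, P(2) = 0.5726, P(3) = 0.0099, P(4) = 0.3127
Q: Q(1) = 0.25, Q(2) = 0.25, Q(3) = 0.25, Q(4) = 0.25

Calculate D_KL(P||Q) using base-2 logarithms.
0.6080 bits

D_KL(P||Q) = Σ P(x) log₂(P(x)/Q(x))

Computing term by term:
  P(1)·log₂(P(1)/Q(1)) = 0.1048·log₂(0.1048/0.25) = -0.13145
  P(2)·log₂(P(2)/Q(2)) = 0.5726·log₂(0.5726/0.25) = 0.68460
  P(3)·log₂(P(3)/Q(3)) = 0.0099·log₂(0.0099/0.25) = -0.04612
  P(4)·log₂(P(4)/Q(4)) = 0.3127·log₂(0.3127/0.25) = 0.10096

D_KL(P||Q) = -0.13145 + 0.68460 - 0.04612 + 0.10096 = 0.60799 ≈ 0.6080 bits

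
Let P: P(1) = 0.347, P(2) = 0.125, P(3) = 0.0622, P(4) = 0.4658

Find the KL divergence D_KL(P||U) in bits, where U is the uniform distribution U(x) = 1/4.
0.3325 bits

U(i) = 1/4 for all i

D_KL(P||U) = Σ P(x) log₂(P(x) / (1/4))
           = Σ P(x) log₂(P(x)) + log₂(4)
           = log₂(4) - H(P)

H(P) = -Σ P(x) log₂(P(x)):
  -P(1)·log₂(P(1)) = -(0.347)·log₂(0.347) = 0.52987
  -P(2)·log₂(P(2)) = -(0.125)·log₂(0.125) = 0.37500
  -P(3)·log₂(P(3)) = -(0.0622)·log₂(0.0622) = 0.24923
  -P(4)·log₂(P(4)) = -(0.4658)·log₂(0.4658) = 0.51341
H(P) = 0.52987 + 0.37500 + 0.24923 + 0.51341 = 1.66751 bits

log₂(4) = 2.00000 bits

D_KL(P||U) = 2.00000 - 1.66751 = 0.33249 ≈ 0.3325 bits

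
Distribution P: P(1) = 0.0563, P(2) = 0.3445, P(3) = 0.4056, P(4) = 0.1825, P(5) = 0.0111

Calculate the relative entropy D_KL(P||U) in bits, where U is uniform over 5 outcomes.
0.5106 bits

U(i) = 1/5 for all i

D_KL(P||U) = Σ P(x) log₂(P(x) / (1/5))
           = Σ P(x) log₂(P(x)) + log₂(5)
           = log₂(5) - H(P)

H(P) = -Σ P(x) log₂(P(x)):
  -P(1)·log₂(P(1)) = -(0.0563)·log₂(0.0563) = 0.23369
  -P(2)·log₂(P(2)) = -(0.3445)·log₂(0.3445) = 0.52964
  -P(3)·log₂(P(3)) = -(0.4056)·log₂(0.4056) = 0.52804
  -P(4)·log₂(P(4)) = -(0.1825)·log₂(0.1825) = 0.44786
  -P(5)·log₂(P(5)) = -(0.0111)·log₂(0.0111) = 0.07208
H(P) = 0.23369 + 0.52964 + 0.52804 + 0.44786 + 0.07208 = 1.81131 bits

log₂(5) = 2.32193 bits

D_KL(P||U) = 2.32193 - 1.81131 = 0.51062 ≈ 0.5106 bits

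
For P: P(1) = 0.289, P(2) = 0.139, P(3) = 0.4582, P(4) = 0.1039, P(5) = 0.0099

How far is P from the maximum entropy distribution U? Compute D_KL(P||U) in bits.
0.4874 bits

U(i) = 1/5 for all i

D_KL(P||U) = Σ P(x) log₂(P(x) / (1/5))
           = Σ P(x) log₂(P(x)) + log₂(5)
           = log₂(5) - H(P)

H(P) = -Σ P(x) log₂(P(x)):
  -P(1)·log₂(P(1)) = -(0.289)·log₂(0.289) = 0.51756
  -P(2)·log₂(P(2)) = -(0.139)·log₂(0.139) = 0.39571
  -P(3)·log₂(P(3)) = -(0.4582)·log₂(0.4582) = 0.51591
  -P(4)·log₂(P(4)) = -(0.1039)·log₂(0.1039) = 0.33941
  -P(5)·log₂(P(5)) = -(0.0099)·log₂(0.0099) = 0.06592
H(P) = 0.51756 + 0.39571 + 0.51591 + 0.33941 + 0.06592 = 1.83451 bits

log₂(5) = 2.32193 bits

D_KL(P||U) = 2.32193 - 1.83451 = 0.48742 ≈ 0.4874 bits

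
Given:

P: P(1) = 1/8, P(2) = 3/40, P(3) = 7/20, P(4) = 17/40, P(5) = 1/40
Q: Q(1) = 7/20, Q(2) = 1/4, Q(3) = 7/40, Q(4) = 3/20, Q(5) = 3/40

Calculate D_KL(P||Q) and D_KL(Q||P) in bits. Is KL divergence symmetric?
D_KL(P||Q) = 0.6330 bits, D_KL(Q||P) = 0.6726 bits. No, KL divergence is not symmetric.

D_KL(P||Q) = Σ P(x) log₂(P(x)/Q(x))

Computing term by term:
  P(1)·log₂(P(1)/Q(1)) = (1/8)·log₂((1/8)/(7/20)) = -0.18568
  P(2)·log₂(P(2)/Q(2)) = (3/40)·log₂((3/40)/(1/4)) = -0.13027
  P(3)·log₂(P(3)/Q(3)) = (7/20)·log₂((7/20)/(7/40)) = 0.35000
  P(4)·log₂(P(4)/Q(4)) = (17/40)·log₂((17/40)/(3/20)) = 0.63856
  P(5)·log₂(P(5)/Q(5)) = (1/40)·log₂((1/40)/(3/40)) = -0.03962

D_KL(P||Q) = -0.18568 - 0.13027 + 0.35000 + 0.63856 - 0.03962 = 0.63299 ≈ 0.6330 bits

D_KL(Q||P) = Σ Q(x) log₂(Q(x)/P(x))

Computing term by term:
  Q(1)·log₂(Q(1)/P(1)) = (7/20)·log₂((7/20)/(1/8)) = 0.51990
  Q(2)·log₂(Q(2)/P(2)) = (1/4)·log₂((1/4)/(3/40)) = 0.43424
  Q(3)·log₂(Q(3)/P(3)) = (7/40)·log₂((7/40)/(7/20)) = -0.17500
  Q(4)·log₂(Q(4)/P(4)) = (3/20)·log₂((3/20)/(17/40)) = -0.22538
  Q(5)·log₂(Q(5)/P(5)) = (3/40)·log₂((3/40)/(1/40)) = 0.11887

D_KL(Q||P) = 0.51990 + 0.43424 - 0.17500 - 0.22538 + 0.11887 = 0.67263 ≈ 0.6726 bits

These are NOT equal (difference: 0.0396 bits). KL divergence is asymmetric: D_KL(P||Q) ≠ D_KL(Q||P) in general.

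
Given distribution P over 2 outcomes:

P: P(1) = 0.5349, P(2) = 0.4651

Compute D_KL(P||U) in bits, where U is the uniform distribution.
0.0035 bits

U(i) = 1/2 for all i

D_KL(P||U) = Σ P(x) log₂(P(x) / (1/2))
           = Σ P(x) log₂(P(x)) + log₂(2)
           = log₂(2) - H(P)

H(P) = -Σ P(x) log₂(P(x)):
  -P(1)·log₂(P(1)) = -(0.5349)·log₂(0.5349) = 0.48283
  -P(2)·log₂(P(2)) = -(0.4651)·log₂(0.4651) = 0.51365
H(P) = 0.48283 + 0.51365 = 0.99648 bits

log₂(2) = 1.00000 bits

D_KL(P||U) = 1.00000 - 0.99648 = 0.00352 ≈ 0.0035 bits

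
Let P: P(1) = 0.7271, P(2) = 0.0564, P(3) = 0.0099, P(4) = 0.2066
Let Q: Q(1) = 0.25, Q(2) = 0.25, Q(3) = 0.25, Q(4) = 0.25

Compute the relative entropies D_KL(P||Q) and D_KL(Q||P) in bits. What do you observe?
D_KL(P||Q) = 0.8958 bits, D_KL(Q||P) = 1.3853 bits. The two directions give different values (D_KL(Q||P) exceeds D_KL(P||Q) by 0.4895 bits): KL divergence is asymmetric.

D_KL(P||Q) = Σ P(x) log₂(P(x)/Q(x))

Computing term by term:
  P(1)·log₂(P(1)/Q(1)) = 0.7271·log₂(0.7271/0.25) = 1.11990
  P(2)·log₂(P(2)/Q(2)) = 0.0564·log₂(0.0564/0.25) = -0.12116
  P(3)·log₂(P(3)/Q(3)) = 0.0099·log₂(0.0099/0.25) = -0.04612
  P(4)·log₂(P(4)/Q(4)) = 0.2066·log₂(0.2066/0.25) = -0.05683

D_KL(P||Q) = 1.11990 - 0.12116 - 0.04612 - 0.05683 = 0.89579 ≈ 0.8958 bits

D_KL(Q||P) = Σ Q(x) log₂(Q(x)/P(x))

Computing term by term:
  Q(1)·log₂(Q(1)/P(1)) = 0.25·log₂(0.25/0.7271) = -0.38506
  Q(2)·log₂(Q(2)/P(2)) = 0.25·log₂(0.25/0.0564) = 0.53704
  Q(3)·log₂(Q(3)/P(3)) = 0.25·log₂(0.25/0.0099) = 1.16459
  Q(4)·log₂(Q(4)/P(4)) = 0.25·log₂(0.25/0.2066) = 0.06877

D_KL(Q||P) = -0.38506 + 0.53704 + 1.16459 + 0.06877 = 1.38534 ≈ 1.3853 bits

These are NOT equal (difference: 0.4895 bits). KL divergence is asymmetric: D_KL(P||Q) ≠ D_KL(Q||P) in general.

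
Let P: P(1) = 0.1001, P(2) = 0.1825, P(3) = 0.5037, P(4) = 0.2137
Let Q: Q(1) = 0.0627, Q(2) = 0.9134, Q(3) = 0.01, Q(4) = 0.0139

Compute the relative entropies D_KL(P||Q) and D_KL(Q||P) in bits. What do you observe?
D_KL(P||Q) = 3.3342 bits, D_KL(Q||P) = 1.9685 bits. The two directions give different values (D_KL(P||Q) exceeds D_KL(Q||P) by 1.3657 bits): KL divergence is asymmetric.

D_KL(P||Q) = Σ P(x) log₂(P(x)/Q(x))

Computing term by term:
  P(1)·log₂(P(1)/Q(1)) = 0.1001·log₂(0.1001/0.0627) = 0.06756
  P(2)·log₂(P(2)/Q(2)) = 0.1825·log₂(0.1825/0.9134) = -0.42401
  P(3)·log₂(P(3)/Q(3)) = 0.5037·log₂(0.5037/0.01) = 2.84817
  P(4)·log₂(P(4)/Q(4)) = 0.2137·log₂(0.2137/0.0139) = 0.84250

D_KL(P||Q) = 0.06756 - 0.42401 + 2.84817 + 0.84250 = 3.33422 ≈ 3.3342 bits

D_KL(Q||P) = Σ Q(x) log₂(Q(x)/P(x))

Computing term by term:
  Q(1)·log₂(Q(1)/P(1)) = 0.0627·log₂(0.0627/0.1001) = -0.04232
  Q(2)·log₂(Q(2)/P(2)) = 0.9134·log₂(0.9134/0.1825) = 2.12215
  Q(3)·log₂(Q(3)/P(3)) = 0.01·log₂(0.01/0.5037) = -0.05654
  Q(4)·log₂(Q(4)/P(4)) = 0.0139·log₂(0.0139/0.2137) = -0.05480

D_KL(Q||P) = -0.04232 + 2.12215 - 0.05654 - 0.05480 = 1.96849 ≈ 1.9685 bits

These are NOT equal (difference: 1.3657 bits). KL divergence is asymmetric: D_KL(P||Q) ≠ D_KL(Q||P) in general.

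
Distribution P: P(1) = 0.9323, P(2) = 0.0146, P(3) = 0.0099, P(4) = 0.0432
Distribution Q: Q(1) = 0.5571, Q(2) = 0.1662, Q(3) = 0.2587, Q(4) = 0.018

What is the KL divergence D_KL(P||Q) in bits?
0.6493 bits

D_KL(P||Q) = Σ P(x) log₂(P(x)/Q(x))

Computing term by term:
  P(1)·log₂(P(1)/Q(1)) = 0.9323·log₂(0.9323/0.5571) = 0.69257
  P(2)·log₂(P(2)/Q(2)) = 0.0146·log₂(0.0146/0.1662) = -0.05123
  P(3)·log₂(P(3)/Q(3)) = 0.0099·log₂(0.0099/0.2587) = -0.04661
  P(4)·log₂(P(4)/Q(4)) = 0.0432·log₂(0.0432/0.018) = 0.05456

D_KL(P||Q) = 0.69257 - 0.05123 - 0.04661 + 0.05456 = 0.64929 ≈ 0.6493 bits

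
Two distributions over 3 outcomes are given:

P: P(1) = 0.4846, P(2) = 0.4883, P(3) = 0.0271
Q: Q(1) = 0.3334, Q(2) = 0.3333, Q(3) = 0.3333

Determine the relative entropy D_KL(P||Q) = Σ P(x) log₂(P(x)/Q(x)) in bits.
0.4324 bits

D_KL(P||Q) = Σ P(x) log₂(P(x)/Q(x))

Computing term by term:
  P(1)·log₂(P(1)/Q(1)) = 0.4846·log₂(0.4846/0.3334) = 0.26146
  P(2)·log₂(P(2)/Q(2)) = 0.4883·log₂(0.4883/0.3333) = 0.26903
  P(3)·log₂(P(3)/Q(3)) = 0.0271·log₂(0.0271/0.3333) = -0.09811

D_KL(P||Q) = 0.26146 + 0.26903 - 0.09811 = 0.43238 ≈ 0.4324 bits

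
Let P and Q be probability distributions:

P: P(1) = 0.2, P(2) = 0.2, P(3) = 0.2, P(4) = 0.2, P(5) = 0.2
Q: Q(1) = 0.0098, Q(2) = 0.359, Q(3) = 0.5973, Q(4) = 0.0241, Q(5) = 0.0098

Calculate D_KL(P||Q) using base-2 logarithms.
1.8665 bits

D_KL(P||Q) = Σ P(x) log₂(P(x)/Q(x))

Computing term by term:
  P(1)·log₂(P(1)/Q(1)) = 0.2·log₂(0.2/0.0098) = 0.87021
  P(2)·log₂(P(2)/Q(2)) = 0.2·log₂(0.2/0.359) = -0.16880
  P(3)·log₂(P(3)/Q(3)) = 0.2·log₂(0.2/0.5973) = -0.31569
  P(4)·log₂(P(4)/Q(4)) = 0.2·log₂(0.2/0.0241) = 0.61058
  P(5)·log₂(P(5)/Q(5)) = 0.2·log₂(0.2/0.0098) = 0.87021

D_KL(P||Q) = 0.87021 - 0.16880 - 0.31569 + 0.61058 + 0.87021 = 1.86651 ≈ 1.8665 bits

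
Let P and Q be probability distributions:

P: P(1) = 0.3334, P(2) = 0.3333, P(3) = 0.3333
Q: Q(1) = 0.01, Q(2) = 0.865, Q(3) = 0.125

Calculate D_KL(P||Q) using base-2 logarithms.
1.6997 bits

D_KL(P||Q) = Σ P(x) log₂(P(x)/Q(x))

Computing term by term:
  P(1)·log₂(P(1)/Q(1)) = 0.3334·log₂(0.3334/0.01) = 1.68673
  P(2)·log₂(P(2)/Q(2)) = 0.3333·log₂(0.3333/0.865) = -0.45858
  P(3)·log₂(P(3)/Q(3)) = 0.3333·log₂(0.3333/0.125) = 0.47158

D_KL(P||Q) = 1.68673 - 0.45858 + 0.47158 = 1.69973 ≈ 1.6997 bits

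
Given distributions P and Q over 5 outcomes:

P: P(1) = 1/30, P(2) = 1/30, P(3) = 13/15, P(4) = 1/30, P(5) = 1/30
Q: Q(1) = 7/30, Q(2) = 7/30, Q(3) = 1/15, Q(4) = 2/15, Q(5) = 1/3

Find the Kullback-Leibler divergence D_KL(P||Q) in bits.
2.8425 bits

D_KL(P||Q) = Σ P(x) log₂(P(x)/Q(x))

Computing term by term:
  P(1)·log₂(P(1)/Q(1)) = (1/30)·log₂((1/30)/(7/30)) = -0.09358
  P(2)·log₂(P(2)/Q(2)) = (1/30)·log₂((1/30)/(7/30)) = -0.09358
  P(3)·log₂(P(3)/Q(3)) = (13/15)·log₂((13/15)/(1/15)) = 3.20705
  P(4)·log₂(P(4)/Q(4)) = (1/30)·log₂((1/30)/(2/15)) = -0.06667
  P(5)·log₂(P(5)/Q(5)) = (1/30)·log₂((1/30)/(1/3)) = -0.11073

D_KL(P||Q) = -0.09358 - 0.09358 + 3.20705 - 0.06667 - 0.11073 = 2.84249 ≈ 2.8425 bits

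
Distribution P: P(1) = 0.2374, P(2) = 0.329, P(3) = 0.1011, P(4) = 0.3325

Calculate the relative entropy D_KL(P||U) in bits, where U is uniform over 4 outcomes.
0.1174 bits

U(i) = 1/4 for all i

D_KL(P||U) = Σ P(x) log₂(P(x) / (1/4))
           = Σ P(x) log₂(P(x)) + log₂(4)
           = log₂(4) - H(P)

H(P) = -Σ P(x) log₂(P(x)):
  -P(1)·log₂(P(1)) = -(0.2374)·log₂(0.2374) = 0.49251
  -P(2)·log₂(P(2)) = -(0.329)·log₂(0.329) = 0.52766
  -P(3)·log₂(P(3)) = -(0.1011)·log₂(0.1011) = 0.33425
  -P(4)·log₂(P(4)) = -(0.3325)·log₂(0.3325) = 0.52820
H(P) = 0.49251 + 0.52766 + 0.33425 + 0.52820 = 1.88262 bits

log₂(4) = 2.00000 bits

D_KL(P||U) = 2.00000 - 1.88262 = 0.11738 ≈ 0.1174 bits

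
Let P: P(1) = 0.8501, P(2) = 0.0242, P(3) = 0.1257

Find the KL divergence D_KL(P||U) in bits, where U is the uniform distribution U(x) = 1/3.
0.8798 bits

U(i) = 1/3 for all i

D_KL(P||U) = Σ P(x) log₂(P(x) / (1/3))
           = Σ P(x) log₂(P(x)) + log₂(3)
           = log₂(3) - H(P)

H(P) = -Σ P(x) log₂(P(x)):
  -P(1)·log₂(P(1)) = -(0.8501)·log₂(0.8501) = 0.19917
  -P(2)·log₂(P(2)) = -(0.0242)·log₂(0.0242) = 0.12993
  -P(3)·log₂(P(3)) = -(0.1257)·log₂(0.1257) = 0.37609
H(P) = 0.19917 + 0.12993 + 0.37609 = 0.70519 bits

log₂(3) = 1.58496 bits

D_KL(P||U) = 1.58496 - 0.70519 = 0.87977 ≈ 0.8798 bits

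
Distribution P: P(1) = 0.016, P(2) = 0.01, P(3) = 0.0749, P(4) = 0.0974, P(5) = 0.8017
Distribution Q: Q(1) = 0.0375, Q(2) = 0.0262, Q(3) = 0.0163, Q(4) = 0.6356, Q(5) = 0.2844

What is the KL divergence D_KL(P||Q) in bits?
1.0663 bits

D_KL(P||Q) = Σ P(x) log₂(P(x)/Q(x))

Computing term by term:
  P(1)·log₂(P(1)/Q(1)) = 0.016·log₂(0.016/0.0375) = -0.01966
  P(2)·log₂(P(2)/Q(2)) = 0.01·log₂(0.01/0.0262) = -0.01390
  P(3)·log₂(P(3)/Q(3)) = 0.0749·log₂(0.0749/0.0163) = 0.16479
  P(4)·log₂(P(4)/Q(4)) = 0.0974·log₂(0.0974/0.6356) = -0.26358
  P(5)·log₂(P(5)/Q(5)) = 0.8017·log₂(0.8017/0.2844) = 1.19865

D_KL(P||Q) = -0.01966 - 0.01390 + 0.16479 - 0.26358 + 1.19865 = 1.06630 ≈ 1.0663 bits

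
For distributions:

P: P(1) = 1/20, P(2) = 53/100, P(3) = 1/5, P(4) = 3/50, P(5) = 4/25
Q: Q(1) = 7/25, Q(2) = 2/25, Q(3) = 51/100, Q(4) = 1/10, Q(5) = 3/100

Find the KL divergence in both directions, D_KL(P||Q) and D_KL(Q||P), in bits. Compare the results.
D_KL(P||Q) = 1.3936 bits, D_KL(Q||P) = 1.1677 bits. D_KL(P||Q) is larger than D_KL(Q||P) by 0.2259 bits; the two directions differ.

D_KL(P||Q) = Σ P(x) log₂(P(x)/Q(x))

Computing term by term:
  P(1)·log₂(P(1)/Q(1)) = (1/20)·log₂((1/20)/(7/25)) = -0.12427
  P(2)·log₂(P(2)/Q(2)) = (53/100)·log₂((53/100)/(2/25)) = 1.44580
  P(3)·log₂(P(3)/Q(3)) = (1/5)·log₂((1/5)/(51/100)) = -0.27010
  P(4)·log₂(P(4)/Q(4)) = (3/50)·log₂((3/50)/(1/10)) = -0.04422
  P(5)·log₂(P(5)/Q(5)) = (4/25)·log₂((4/25)/(3/100)) = 0.38641

D_KL(P||Q) = -0.12427 + 1.44580 - 0.27010 - 0.04422 + 0.38641 = 1.39362 ≈ 1.3936 bits

D_KL(Q||P) = Σ Q(x) log₂(Q(x)/P(x))

Computing term by term:
  Q(1)·log₂(Q(1)/P(1)) = (7/25)·log₂((7/25)/(1/20)) = 0.69592
  Q(2)·log₂(Q(2)/P(2)) = (2/25)·log₂((2/25)/(53/100)) = -0.21823
  Q(3)·log₂(Q(3)/P(3)) = (51/100)·log₂((51/100)/(1/5)) = 0.68875
  Q(4)·log₂(Q(4)/P(4)) = (1/10)·log₂((1/10)/(3/50)) = 0.07370
  Q(5)·log₂(Q(5)/P(5)) = (3/100)·log₂((3/100)/(4/25)) = -0.07245

D_KL(Q||P) = 0.69592 - 0.21823 + 0.68875 + 0.07370 - 0.07245 = 1.16769 ≈ 1.1677 bits

These are NOT equal (difference: 0.2259 bits). KL divergence is asymmetric: D_KL(P||Q) ≠ D_KL(Q||P) in general.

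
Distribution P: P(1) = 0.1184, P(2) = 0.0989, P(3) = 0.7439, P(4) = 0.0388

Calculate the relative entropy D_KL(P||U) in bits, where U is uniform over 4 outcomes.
0.8060 bits

U(i) = 1/4 for all i

D_KL(P||U) = Σ P(x) log₂(P(x) / (1/4))
           = Σ P(x) log₂(P(x)) + log₂(4)
           = log₂(4) - H(P)

H(P) = -Σ P(x) log₂(P(x)):
  -P(1)·log₂(P(1)) = -(0.1184)·log₂(0.1184) = 0.36447
  -P(2)·log₂(P(2)) = -(0.0989)·log₂(0.0989) = 0.33012
  -P(3)·log₂(P(3)) = -(0.7439)·log₂(0.7439) = 0.31751
  -P(4)·log₂(P(4)) = -(0.0388)·log₂(0.0388) = 0.18189
H(P) = 0.36447 + 0.33012 + 0.31751 + 0.18189 = 1.19399 bits

log₂(4) = 2.00000 bits

D_KL(P||U) = 2.00000 - 1.19399 = 0.80601 ≈ 0.8060 bits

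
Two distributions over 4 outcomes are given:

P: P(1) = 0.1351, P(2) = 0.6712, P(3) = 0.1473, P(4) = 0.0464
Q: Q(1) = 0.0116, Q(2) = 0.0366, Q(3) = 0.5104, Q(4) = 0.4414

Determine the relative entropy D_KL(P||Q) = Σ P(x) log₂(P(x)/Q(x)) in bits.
2.8805 bits

D_KL(P||Q) = Σ P(x) log₂(P(x)/Q(x))

Computing term by term:
  P(1)·log₂(P(1)/Q(1)) = 0.1351·log₂(0.1351/0.0116) = 0.47850
  P(2)·log₂(P(2)/Q(2)) = 0.6712·log₂(0.6712/0.0366) = 2.81691
  P(3)·log₂(P(3)/Q(3)) = 0.1473·log₂(0.1473/0.5104) = -0.26409
  P(4)·log₂(P(4)/Q(4)) = 0.0464·log₂(0.0464/0.4414) = -0.15079

D_KL(P||Q) = 0.47850 + 2.81691 - 0.26409 - 0.15079 = 2.88053 ≈ 2.8805 bits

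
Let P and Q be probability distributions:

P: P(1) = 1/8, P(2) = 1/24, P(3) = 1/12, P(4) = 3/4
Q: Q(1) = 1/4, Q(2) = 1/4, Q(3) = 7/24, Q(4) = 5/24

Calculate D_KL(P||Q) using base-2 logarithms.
1.0027 bits

D_KL(P||Q) = Σ P(x) log₂(P(x)/Q(x))

Computing term by term:
  P(1)·log₂(P(1)/Q(1)) = (1/8)·log₂((1/8)/(1/4)) = -0.12500
  P(2)·log₂(P(2)/Q(2)) = (1/24)·log₂((1/24)/(1/4)) = -0.10771
  P(3)·log₂(P(3)/Q(3)) = (1/12)·log₂((1/12)/(7/24)) = -0.15061
  P(4)·log₂(P(4)/Q(4)) = (3/4)·log₂((3/4)/(5/24)) = 1.38600

D_KL(P||Q) = -0.12500 - 0.10771 - 0.15061 + 1.38600 = 1.00268 ≈ 1.0027 bits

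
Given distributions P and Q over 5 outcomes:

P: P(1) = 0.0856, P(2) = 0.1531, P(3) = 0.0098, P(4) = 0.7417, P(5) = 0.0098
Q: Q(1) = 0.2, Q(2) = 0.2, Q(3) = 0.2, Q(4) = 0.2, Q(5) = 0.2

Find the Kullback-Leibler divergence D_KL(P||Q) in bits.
1.1533 bits

D_KL(P||Q) = Σ P(x) log₂(P(x)/Q(x))

Computing term by term:
  P(1)·log₂(P(1)/Q(1)) = 0.0856·log₂(0.0856/0.2) = -0.10480
  P(2)·log₂(P(2)/Q(2)) = 0.1531·log₂(0.1531/0.2) = -0.05902
  P(3)·log₂(P(3)/Q(3)) = 0.0098·log₂(0.0098/0.2) = -0.04264
  P(4)·log₂(P(4)/Q(4)) = 0.7417·log₂(0.7417/0.2) = 1.40243
  P(5)·log₂(P(5)/Q(5)) = 0.0098·log₂(0.0098/0.2) = -0.04264

D_KL(P||Q) = -0.10480 - 0.05902 - 0.04264 + 1.40243 - 0.04264 = 1.15333 ≈ 1.1533 bits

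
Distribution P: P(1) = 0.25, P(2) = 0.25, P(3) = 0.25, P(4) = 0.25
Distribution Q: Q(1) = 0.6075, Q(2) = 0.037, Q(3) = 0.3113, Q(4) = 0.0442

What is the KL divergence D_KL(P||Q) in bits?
0.9147 bits

D_KL(P||Q) = Σ P(x) log₂(P(x)/Q(x))

Computing term by term:
  P(1)·log₂(P(1)/Q(1)) = 0.25·log₂(0.25/0.6075) = -0.32024
  P(2)·log₂(P(2)/Q(2)) = 0.25·log₂(0.25/0.037) = 0.68908
  P(3)·log₂(P(3)/Q(3)) = 0.25·log₂(0.25/0.3113) = -0.07909
  P(4)·log₂(P(4)/Q(4)) = 0.25·log₂(0.25/0.0442) = 0.62495

D_KL(P||Q) = -0.32024 + 0.68908 - 0.07909 + 0.62495 = 0.91470 ≈ 0.9147 bits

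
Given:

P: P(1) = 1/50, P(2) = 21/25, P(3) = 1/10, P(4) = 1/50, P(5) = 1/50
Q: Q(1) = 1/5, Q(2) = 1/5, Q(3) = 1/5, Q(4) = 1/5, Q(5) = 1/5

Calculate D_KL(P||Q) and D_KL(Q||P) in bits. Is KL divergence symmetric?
D_KL(P||Q) = 1.4398 bits, D_KL(Q||P) = 1.7791 bits. No, KL divergence is not symmetric.

D_KL(P||Q) = Σ P(x) log₂(P(x)/Q(x))

Computing term by term:
  P(1)·log₂(P(1)/Q(1)) = (1/50)·log₂((1/50)/(1/5)) = -0.06644
  P(2)·log₂(P(2)/Q(2)) = (21/25)·log₂((21/25)/(1/5)) = 1.73913
  P(3)·log₂(P(3)/Q(3)) = (1/10)·log₂((1/10)/(1/5)) = -0.10000
  P(4)·log₂(P(4)/Q(4)) = (1/50)·log₂((1/50)/(1/5)) = -0.06644
  P(5)·log₂(P(5)/Q(5)) = (1/50)·log₂((1/50)/(1/5)) = -0.06644

D_KL(P||Q) = -0.06644 + 1.73913 - 0.10000 - 0.06644 - 0.06644 = 1.43981 ≈ 1.4398 bits

D_KL(Q||P) = Σ Q(x) log₂(Q(x)/P(x))

Computing term by term:
  Q(1)·log₂(Q(1)/P(1)) = (1/5)·log₂((1/5)/(1/50)) = 0.66439
  Q(2)·log₂(Q(2)/P(2)) = (1/5)·log₂((1/5)/(21/25)) = -0.41408
  Q(3)·log₂(Q(3)/P(3)) = (1/5)·log₂((1/5)/(1/10)) = 0.20000
  Q(4)·log₂(Q(4)/P(4)) = (1/5)·log₂((1/5)/(1/50)) = 0.66439
  Q(5)·log₂(Q(5)/P(5)) = (1/5)·log₂((1/5)/(1/50)) = 0.66439

D_KL(Q||P) = 0.66439 - 0.41408 + 0.20000 + 0.66439 + 0.66439 = 1.77909 ≈ 1.7791 bits

These are NOT equal (difference: 0.3393 bits). KL divergence is asymmetric: D_KL(P||Q) ≠ D_KL(Q||P) in general.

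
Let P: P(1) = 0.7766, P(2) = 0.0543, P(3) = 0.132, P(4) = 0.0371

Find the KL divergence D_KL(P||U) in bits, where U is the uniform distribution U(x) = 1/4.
0.9266 bits

U(i) = 1/4 for all i

D_KL(P||U) = Σ P(x) log₂(P(x) / (1/4))
           = Σ P(x) log₂(P(x)) + log₂(4)
           = log₂(4) - H(P)

H(P) = -Σ P(x) log₂(P(x)):
  -P(1)·log₂(P(1)) = -(0.7766)·log₂(0.7766) = 0.28327
  -P(2)·log₂(P(2)) = -(0.0543)·log₂(0.0543) = 0.22822
  -P(3)·log₂(P(3)) = -(0.132)·log₂(0.132) = 0.38562
  -P(4)·log₂(P(4)) = -(0.0371)·log₂(0.0371) = 0.17632
H(P) = 0.28327 + 0.22822 + 0.38562 + 0.17632 = 1.07343 bits

log₂(4) = 2.00000 bits

D_KL(P||U) = 2.00000 - 1.07343 = 0.92657 ≈ 0.9266 bits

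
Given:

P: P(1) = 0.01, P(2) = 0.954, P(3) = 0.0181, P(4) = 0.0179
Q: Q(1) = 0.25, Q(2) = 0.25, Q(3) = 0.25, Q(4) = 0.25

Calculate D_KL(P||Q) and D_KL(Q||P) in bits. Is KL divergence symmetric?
D_KL(P||Q) = 1.6601 bits, D_KL(Q||P) = 2.5759 bits. No, KL divergence is not symmetric.

D_KL(P||Q) = Σ P(x) log₂(P(x)/Q(x))

Computing term by term:
  P(1)·log₂(P(1)/Q(1)) = 0.01·log₂(0.01/0.25) = -0.04644
  P(2)·log₂(P(2)/Q(2)) = 0.954·log₂(0.954/0.25) = 1.84319
  P(3)·log₂(P(3)/Q(3)) = 0.0181·log₂(0.0181/0.25) = -0.06856
  P(4)·log₂(P(4)/Q(4)) = 0.0179·log₂(0.0179/0.25) = -0.06809

D_KL(P||Q) = -0.04644 + 1.84319 - 0.06856 - 0.06809 = 1.66010 ≈ 1.6601 bits

D_KL(Q||P) = Σ Q(x) log₂(Q(x)/P(x))

Computing term by term:
  Q(1)·log₂(Q(1)/P(1)) = 0.25·log₂(0.25/0.01) = 1.16096
  Q(2)·log₂(Q(2)/P(2)) = 0.25·log₂(0.25/0.954) = -0.48302
  Q(3)·log₂(Q(3)/P(3)) = 0.25·log₂(0.25/0.0181) = 0.94697
  Q(4)·log₂(Q(4)/P(4)) = 0.25·log₂(0.25/0.0179) = 0.95097

D_KL(Q||P) = 1.16096 - 0.48302 + 0.94697 + 0.95097 = 2.57588 ≈ 2.5759 bits

These are NOT equal (difference: 0.9158 bits). KL divergence is asymmetric: D_KL(P||Q) ≠ D_KL(Q||P) in general.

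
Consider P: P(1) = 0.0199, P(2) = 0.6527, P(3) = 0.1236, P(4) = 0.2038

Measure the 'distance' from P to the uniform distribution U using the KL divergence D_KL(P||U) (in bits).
0.6453 bits

U(i) = 1/4 for all i

D_KL(P||U) = Σ P(x) log₂(P(x) / (1/4))
           = Σ P(x) log₂(P(x)) + log₂(4)
           = log₂(4) - H(P)

H(P) = -Σ P(x) log₂(P(x)):
  -P(1)·log₂(P(1)) = -(0.0199)·log₂(0.0199) = 0.11246
  -P(2)·log₂(P(2)) = -(0.6527)·log₂(0.6527) = 0.40174
  -P(3)·log₂(P(3)) = -(0.1236)·log₂(0.1236) = 0.37281
  -P(4)·log₂(P(4)) = -(0.2038)·log₂(0.2038) = 0.46767
H(P) = 0.11246 + 0.40174 + 0.37281 + 0.46767 = 1.35468 bits

log₂(4) = 2.00000 bits

D_KL(P||U) = 2.00000 - 1.35468 = 0.64532 ≈ 0.6453 bits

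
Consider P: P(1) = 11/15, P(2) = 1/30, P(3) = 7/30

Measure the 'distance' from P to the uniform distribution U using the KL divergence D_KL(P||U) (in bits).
0.6034 bits

U(i) = 1/3 for all i

D_KL(P||U) = Σ P(x) log₂(P(x) / (1/3))
           = Σ P(x) log₂(P(x)) + log₂(3)
           = log₂(3) - H(P)

H(P) = -Σ P(x) log₂(P(x)):
  -P(1)·log₂(P(1)) = -(11/15)·log₂(11/15) = 0.32814
  -P(2)·log₂(P(2)) = -(1/30)·log₂(1/30) = 0.16356
  -P(3)·log₂(P(3)) = -(7/30)·log₂(7/30) = 0.48989
H(P) = 0.32814 + 0.16356 + 0.48989 = 0.98159 bits

log₂(3) = 1.58496 bits

D_KL(P||U) = 1.58496 - 0.98159 = 0.60337 ≈ 0.6034 bits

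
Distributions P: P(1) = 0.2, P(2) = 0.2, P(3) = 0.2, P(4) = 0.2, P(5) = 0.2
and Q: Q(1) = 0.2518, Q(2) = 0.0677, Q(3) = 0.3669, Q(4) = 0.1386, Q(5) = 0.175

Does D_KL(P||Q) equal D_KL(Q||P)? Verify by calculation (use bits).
D_KL(P||Q) = 0.2154 bits, D_KL(Q||P) = 0.1920 bits. No — D_KL(P||Q) ≠ D_KL(Q||P) for this pair.

D_KL(P||Q) = Σ P(x) log₂(P(x)/Q(x))

Computing term by term:
  P(1)·log₂(P(1)/Q(1)) = 0.2·log₂(0.2/0.2518) = -0.06646
  P(2)·log₂(P(2)/Q(2)) = 0.2·log₂(0.2/0.0677) = 0.31255
  P(3)·log₂(P(3)/Q(3)) = 0.2·log₂(0.2/0.3669) = -0.17508
  P(4)·log₂(P(4)/Q(4)) = 0.2·log₂(0.2/0.1386) = 0.10581
  P(5)·log₂(P(5)/Q(5)) = 0.2·log₂(0.2/0.175) = 0.03853

D_KL(P||Q) = -0.06646 + 0.31255 - 0.17508 + 0.10581 + 0.03853 = 0.21535 ≈ 0.2154 bits

D_KL(Q||P) = Σ Q(x) log₂(Q(x)/P(x))

Computing term by term:
  Q(1)·log₂(Q(1)/P(1)) = 0.2518·log₂(0.2518/0.2) = 0.08367
  Q(2)·log₂(Q(2)/P(2)) = 0.0677·log₂(0.0677/0.2) = -0.10580
  Q(3)·log₂(Q(3)/P(3)) = 0.3669·log₂(0.3669/0.2) = 0.32118
  Q(4)·log₂(Q(4)/P(4)) = 0.1386·log₂(0.1386/0.2) = -0.07333
  Q(5)·log₂(Q(5)/P(5)) = 0.175·log₂(0.175/0.2) = -0.03371

D_KL(Q||P) = 0.08367 - 0.10580 + 0.32118 - 0.07333 - 0.03371 = 0.19201 ≈ 0.1920 bits

These are NOT equal (difference: 0.0234 bits). KL divergence is asymmetric: D_KL(P||Q) ≠ D_KL(Q||P) in general.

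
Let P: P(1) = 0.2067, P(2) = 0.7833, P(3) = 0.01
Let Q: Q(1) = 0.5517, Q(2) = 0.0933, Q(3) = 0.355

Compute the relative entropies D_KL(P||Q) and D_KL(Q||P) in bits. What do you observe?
D_KL(P||Q) = 2.0602 bits, D_KL(Q||P) = 2.3232 bits. The two directions give different values (D_KL(Q||P) exceeds D_KL(P||Q) by 0.2630 bits): KL divergence is asymmetric.

D_KL(P||Q) = Σ P(x) log₂(P(x)/Q(x))

Computing term by term:
  P(1)·log₂(P(1)/Q(1)) = 0.2067·log₂(0.2067/0.5517) = -0.29276
  P(2)·log₂(P(2)/Q(2)) = 0.7833·log₂(0.7833/0.0933) = 2.40443
  P(3)·log₂(P(3)/Q(3)) = 0.01·log₂(0.01/0.355) = -0.05150

D_KL(P||Q) = -0.29276 + 2.40443 - 0.05150 = 2.06017 ≈ 2.0602 bits

D_KL(Q||P) = Σ Q(x) log₂(Q(x)/P(x))

Computing term by term:
  Q(1)·log₂(Q(1)/P(1)) = 0.5517·log₂(0.5517/0.2067) = 0.78140
  Q(2)·log₂(Q(2)/P(2)) = 0.0933·log₂(0.0933/0.7833) = -0.28640
  Q(3)·log₂(Q(3)/P(3)) = 0.355·log₂(0.355/0.01) = 1.82816

D_KL(Q||P) = 0.78140 - 0.28640 + 1.82816 = 2.32316 ≈ 2.3232 bits

These are NOT equal (difference: 0.2630 bits). KL divergence is asymmetric: D_KL(P||Q) ≠ D_KL(Q||P) in general.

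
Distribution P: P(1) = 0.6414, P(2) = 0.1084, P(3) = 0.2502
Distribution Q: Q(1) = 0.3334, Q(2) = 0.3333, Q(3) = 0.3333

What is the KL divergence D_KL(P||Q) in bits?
0.3263 bits

D_KL(P||Q) = Σ P(x) log₂(P(x)/Q(x))

Computing term by term:
  P(1)·log₂(P(1)/Q(1)) = 0.6414·log₂(0.6414/0.3334) = 0.60546
  P(2)·log₂(P(2)/Q(2)) = 0.1084·log₂(0.1084/0.3333) = -0.17566
  P(3)·log₂(P(3)/Q(3)) = 0.2502·log₂(0.2502/0.3333) = -0.10352

D_KL(P||Q) = 0.60546 - 0.17566 - 0.10352 = 0.32628 ≈ 0.3263 bits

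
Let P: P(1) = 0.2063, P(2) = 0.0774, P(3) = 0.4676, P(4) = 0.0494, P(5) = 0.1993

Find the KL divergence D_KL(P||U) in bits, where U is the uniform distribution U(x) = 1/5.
0.3755 bits

U(i) = 1/5 for all i

D_KL(P||U) = Σ P(x) log₂(P(x) / (1/5))
           = Σ P(x) log₂(P(x)) + log₂(5)
           = log₂(5) - H(P)

H(P) = -Σ P(x) log₂(P(x)):
  -P(1)·log₂(P(1)) = -(0.2063)·log₂(0.2063) = 0.46978
  -P(2)·log₂(P(2)) = -(0.0774)·log₂(0.0774) = 0.28572
  -P(3)·log₂(P(3)) = -(0.4676)·log₂(0.4676) = 0.51280
  -P(4)·log₂(P(4)) = -(0.0494)·log₂(0.0494) = 0.21436
  -P(5)·log₂(P(5)) = -(0.1993)·log₂(0.1993) = 0.46377
H(P) = 0.46978 + 0.28572 + 0.51280 + 0.21436 + 0.46377 = 1.94643 bits

log₂(5) = 2.32193 bits

D_KL(P||U) = 2.32193 - 1.94643 = 0.37550 ≈ 0.3755 bits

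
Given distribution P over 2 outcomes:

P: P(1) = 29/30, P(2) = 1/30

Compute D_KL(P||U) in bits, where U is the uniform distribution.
0.7892 bits

U(i) = 1/2 for all i

D_KL(P||U) = Σ P(x) log₂(P(x) / (1/2))
           = Σ P(x) log₂(P(x)) + log₂(2)
           = log₂(2) - H(P)

H(P) = -Σ P(x) log₂(P(x)):
  -P(1)·log₂(P(1)) = -(29/30)·log₂(29/30) = 0.04728
  -P(2)·log₂(P(2)) = -(1/30)·log₂(1/30) = 0.16356
H(P) = 0.04728 + 0.16356 = 0.21084 bits

log₂(2) = 1.00000 bits

D_KL(P||U) = 1.00000 - 0.21084 = 0.78916 ≈ 0.7892 bits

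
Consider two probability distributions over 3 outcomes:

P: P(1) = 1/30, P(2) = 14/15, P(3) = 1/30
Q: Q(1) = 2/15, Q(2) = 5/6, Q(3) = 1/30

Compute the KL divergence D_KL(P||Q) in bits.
0.0859 bits

D_KL(P||Q) = Σ P(x) log₂(P(x)/Q(x))

Computing term by term:
  P(1)·log₂(P(1)/Q(1)) = (1/30)·log₂((1/30)/(2/15)) = -0.06667
  P(2)·log₂(P(2)/Q(2)) = (14/15)·log₂((14/15)/(5/6)) = 0.15260
  P(3)·log₂(P(3)/Q(3)) = (1/30)·log₂((1/30)/(1/30)) = 0.00000

D_KL(P||Q) = -0.06667 + 0.15260 + 0.00000 = 0.08593 ≈ 0.0859 bits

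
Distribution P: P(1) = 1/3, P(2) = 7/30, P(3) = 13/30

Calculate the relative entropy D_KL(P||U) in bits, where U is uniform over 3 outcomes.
0.0440 bits

U(i) = 1/3 for all i

D_KL(P||U) = Σ P(x) log₂(P(x) / (1/3))
           = Σ P(x) log₂(P(x)) + log₂(3)
           = log₂(3) - H(P)

H(P) = -Σ P(x) log₂(P(x)):
  -P(1)·log₂(P(1)) = -(1/3)·log₂(1/3) = 0.52832
  -P(2)·log₂(P(2)) = -(7/30)·log₂(7/30) = 0.48989
  -P(3)·log₂(P(3)) = -(13/30)·log₂(13/30) = 0.52280
H(P) = 0.52832 + 0.48989 + 0.52280 = 1.54101 bits

log₂(3) = 1.58496 bits

D_KL(P||U) = 1.58496 - 1.54101 = 0.04395 ≈ 0.0440 bits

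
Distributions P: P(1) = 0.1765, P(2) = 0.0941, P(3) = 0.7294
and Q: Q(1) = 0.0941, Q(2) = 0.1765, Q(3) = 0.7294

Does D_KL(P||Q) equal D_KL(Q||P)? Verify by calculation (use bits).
D_KL(P||Q) = 0.0748 bits, D_KL(Q||P) = 0.0748 bits. Yes — for this pair D_KL(P||Q) = D_KL(Q||P).

D_KL(P||Q) = Σ P(x) log₂(P(x)/Q(x))

Computing term by term:
  P(1)·log₂(P(1)/Q(1)) = 0.1765·log₂(0.1765/0.0941) = 0.16016
  P(2)·log₂(P(2)/Q(2)) = 0.0941·log₂(0.0941/0.1765) = -0.08539
  P(3)·log₂(P(3)/Q(3)) = 0.7294·log₂(0.7294/0.7294) = 0.00000

D_KL(P||Q) = 0.16016 - 0.08539 + 0.00000 = 0.07477 ≈ 0.0748 bits

D_KL(Q||P) = Σ Q(x) log₂(Q(x)/P(x))

Computing term by term:
  Q(1)·log₂(Q(1)/P(1)) = 0.0941·log₂(0.0941/0.1765) = -0.08539
  Q(2)·log₂(Q(2)/P(2)) = 0.1765·log₂(0.1765/0.0941) = 0.16016
  Q(3)·log₂(Q(3)/P(3)) = 0.7294·log₂(0.7294/0.7294) = 0.00000

D_KL(Q||P) = -0.08539 + 0.16016 + 0.00000 = 0.07477 ≈ 0.0748 bits

These ARE equal here. Q is P with outcomes relabeled (Q(1) = P(2), Q(2) = P(1)) by a relabeling that is its own inverse, so the two sums contain exactly the same terms in a different order. This is a special case — KL divergence is not symmetric in general: D_KL(P||Q) ≠ D_KL(Q||P) for most P, Q.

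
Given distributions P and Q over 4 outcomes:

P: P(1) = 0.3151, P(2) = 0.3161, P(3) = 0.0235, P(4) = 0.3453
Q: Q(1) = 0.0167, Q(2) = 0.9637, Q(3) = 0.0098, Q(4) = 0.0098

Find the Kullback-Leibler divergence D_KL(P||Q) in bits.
2.6311 bits

D_KL(P||Q) = Σ P(x) log₂(P(x)/Q(x))

Computing term by term:
  P(1)·log₂(P(1)/Q(1)) = 0.3151·log₂(0.3151/0.0167) = 1.33536
  P(2)·log₂(P(2)/Q(2)) = 0.3161·log₂(0.3161/0.9637) = -0.50835
  P(3)·log₂(P(3)/Q(3)) = 0.0235·log₂(0.0235/0.0098) = 0.02965
  P(4)·log₂(P(4)/Q(4)) = 0.3453·log₂(0.3453/0.0098) = 1.77447

D_KL(P||Q) = 1.33536 - 0.50835 + 0.02965 + 1.77447 = 2.63113 ≈ 2.6311 bits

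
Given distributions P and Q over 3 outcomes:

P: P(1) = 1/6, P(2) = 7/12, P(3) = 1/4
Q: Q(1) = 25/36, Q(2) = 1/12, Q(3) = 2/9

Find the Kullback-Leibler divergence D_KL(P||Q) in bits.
1.3370 bits

D_KL(P||Q) = Σ P(x) log₂(P(x)/Q(x))

Computing term by term:
  P(1)·log₂(P(1)/Q(1)) = (1/6)·log₂((1/6)/(25/36)) = -0.34315
  P(2)·log₂(P(2)/Q(2)) = (7/12)·log₂((7/12)/(1/12)) = 1.63762
  P(3)·log₂(P(3)/Q(3)) = (1/4)·log₂((1/4)/(2/9)) = 0.04248

D_KL(P||Q) = -0.34315 + 1.63762 + 0.04248 = 1.33695 ≈ 1.3370 bits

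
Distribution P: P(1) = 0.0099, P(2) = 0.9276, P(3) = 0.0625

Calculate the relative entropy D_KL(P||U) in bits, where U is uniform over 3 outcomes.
1.1685 bits

U(i) = 1/3 for all i

D_KL(P||U) = Σ P(x) log₂(P(x) / (1/3))
           = Σ P(x) log₂(P(x)) + log₂(3)
           = log₂(3) - H(P)

H(P) = -Σ P(x) log₂(P(x)):
  -P(1)·log₂(P(1)) = -(0.0099)·log₂(0.0099) = 0.06592
  -P(2)·log₂(P(2)) = -(0.9276)·log₂(0.9276) = 0.10058
  -P(3)·log₂(P(3)) = -(0.0625)·log₂(0.0625) = 0.25000
H(P) = 0.06592 + 0.10058 + 0.25000 = 0.41650 bits

log₂(3) = 1.58496 bits

D_KL(P||U) = 1.58496 - 0.41650 = 1.16846 ≈ 1.1685 bits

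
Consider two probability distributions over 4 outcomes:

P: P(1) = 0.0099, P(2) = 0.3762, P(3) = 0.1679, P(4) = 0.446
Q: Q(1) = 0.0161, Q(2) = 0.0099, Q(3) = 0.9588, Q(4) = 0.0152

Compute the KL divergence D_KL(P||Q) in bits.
3.7195 bits

D_KL(P||Q) = Σ P(x) log₂(P(x)/Q(x))

Computing term by term:
  P(1)·log₂(P(1)/Q(1)) = 0.0099·log₂(0.0099/0.0161) = -0.00695
  P(2)·log₂(P(2)/Q(2)) = 0.3762·log₂(0.3762/0.0099) = 1.97427
  P(3)·log₂(P(3)/Q(3)) = 0.1679·log₂(0.1679/0.9588) = -0.42204
  P(4)·log₂(P(4)/Q(4)) = 0.446·log₂(0.446/0.0152) = 2.17421

D_KL(P||Q) = -0.00695 + 1.97427 - 0.42204 + 2.17421 = 3.71949 ≈ 3.7195 bits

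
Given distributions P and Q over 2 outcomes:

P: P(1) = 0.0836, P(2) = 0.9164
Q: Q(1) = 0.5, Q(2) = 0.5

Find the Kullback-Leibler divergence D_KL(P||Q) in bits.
0.5853 bits

D_KL(P||Q) = Σ P(x) log₂(P(x)/Q(x))

Computing term by term:
  P(1)·log₂(P(1)/Q(1)) = 0.0836·log₂(0.0836/0.5) = -0.21572
  P(2)·log₂(P(2)/Q(2)) = 0.9164·log₂(0.9164/0.5) = 0.80098

D_KL(P||Q) = -0.21572 + 0.80098 = 0.58526 ≈ 0.5853 bits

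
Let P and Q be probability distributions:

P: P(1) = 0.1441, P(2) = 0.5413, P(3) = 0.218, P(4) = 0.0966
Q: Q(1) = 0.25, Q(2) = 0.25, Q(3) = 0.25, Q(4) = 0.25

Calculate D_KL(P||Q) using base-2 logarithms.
0.3131 bits

D_KL(P||Q) = Σ P(x) log₂(P(x)/Q(x))

Computing term by term:
  P(1)·log₂(P(1)/Q(1)) = 0.1441·log₂(0.1441/0.25) = -0.11454
  P(2)·log₂(P(2)/Q(2)) = 0.5413·log₂(0.5413/0.25) = 0.60328
  P(3)·log₂(P(3)/Q(3)) = 0.218·log₂(0.218/0.25) = -0.04308
  P(4)·log₂(P(4)/Q(4)) = 0.0966·log₂(0.0966/0.25) = -0.13252

D_KL(P||Q) = -0.11454 + 0.60328 - 0.04308 - 0.13252 = 0.31314 ≈ 0.3131 bits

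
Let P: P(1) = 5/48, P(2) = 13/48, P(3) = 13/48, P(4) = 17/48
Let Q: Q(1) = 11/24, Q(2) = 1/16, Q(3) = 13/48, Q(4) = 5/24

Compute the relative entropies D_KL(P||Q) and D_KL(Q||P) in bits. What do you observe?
D_KL(P||Q) = 0.6214 bits, D_KL(Q||P) = 0.6880 bits. The two directions give different values (D_KL(Q||P) exceeds D_KL(P||Q) by 0.0666 bits): KL divergence is asymmetric.

D_KL(P||Q) = Σ P(x) log₂(P(x)/Q(x))

Computing term by term:
  P(1)·log₂(P(1)/Q(1)) = (5/48)·log₂((5/48)/(11/24)) = -0.22266
  P(2)·log₂(P(2)/Q(2)) = (13/48)·log₂((13/48)/(1/16)) = 0.57294
  P(3)·log₂(P(3)/Q(3)) = (13/48)·log₂((13/48)/(13/48)) = 0.00000
  P(4)·log₂(P(4)/Q(4)) = (17/48)·log₂((17/48)/(5/24)) = 0.27113

D_KL(P||Q) = -0.22266 + 0.57294 + 0.00000 + 0.27113 = 0.62141 ≈ 0.6214 bits

D_KL(Q||P) = Σ Q(x) log₂(Q(x)/P(x))

Computing term by term:
  Q(1)·log₂(Q(1)/P(1)) = (11/24)·log₂((11/24)/(5/48)) = 0.97969
  Q(2)·log₂(Q(2)/P(2)) = (1/16)·log₂((1/16)/(13/48)) = -0.13222
  Q(3)·log₂(Q(3)/P(3)) = (13/48)·log₂((13/48)/(13/48)) = 0.00000
  Q(4)·log₂(Q(4)/P(4)) = (5/24)·log₂((5/24)/(17/48)) = -0.15949

D_KL(Q||P) = 0.97969 - 0.13222 + 0.00000 - 0.15949 = 0.68798 ≈ 0.6880 bits

These are NOT equal (difference: 0.0666 bits). KL divergence is asymmetric: D_KL(P||Q) ≠ D_KL(Q||P) in general.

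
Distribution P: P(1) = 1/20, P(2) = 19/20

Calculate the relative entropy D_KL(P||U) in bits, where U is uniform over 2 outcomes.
0.7136 bits

U(i) = 1/2 for all i

D_KL(P||U) = Σ P(x) log₂(P(x) / (1/2))
           = Σ P(x) log₂(P(x)) + log₂(2)
           = log₂(2) - H(P)

H(P) = -Σ P(x) log₂(P(x)):
  -P(1)·log₂(P(1)) = -(1/20)·log₂(1/20) = 0.21610
  -P(2)·log₂(P(2)) = -(19/20)·log₂(19/20) = 0.07030
H(P) = 0.21610 + 0.07030 = 0.28640 bits

log₂(2) = 1.00000 bits

D_KL(P||U) = 1.00000 - 0.28640 = 0.71360 ≈ 0.7136 bits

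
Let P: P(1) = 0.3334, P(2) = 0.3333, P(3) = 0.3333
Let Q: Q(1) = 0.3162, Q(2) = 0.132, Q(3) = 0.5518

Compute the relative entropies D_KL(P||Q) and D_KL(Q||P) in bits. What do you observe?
D_KL(P||Q) = 0.2284 bits, D_KL(Q||P) = 0.2008 bits. The two directions give different values (D_KL(P||Q) exceeds D_KL(Q||P) by 0.0276 bits): KL divergence is asymmetric.

D_KL(P||Q) = Σ P(x) log₂(P(x)/Q(x))

Computing term by term:
  P(1)·log₂(P(1)/Q(1)) = 0.3334·log₂(0.3334/0.3162) = 0.02548
  P(2)·log₂(P(2)/Q(2)) = 0.3333·log₂(0.3333/0.132) = 0.44538
  P(3)·log₂(P(3)/Q(3)) = 0.3333·log₂(0.3333/0.5518) = -0.24242

D_KL(P||Q) = 0.02548 + 0.44538 - 0.24242 = 0.22844 ≈ 0.2284 bits

D_KL(Q||P) = Σ Q(x) log₂(Q(x)/P(x))

Computing term by term:
  Q(1)·log₂(Q(1)/P(1)) = 0.3162·log₂(0.3162/0.3334) = -0.02416
  Q(2)·log₂(Q(2)/P(2)) = 0.132·log₂(0.132/0.3333) = -0.17639
  Q(3)·log₂(Q(3)/P(3)) = 0.5518·log₂(0.5518/0.3333) = 0.40134

D_KL(Q||P) = -0.02416 - 0.17639 + 0.40134 = 0.20079 ≈ 0.2008 bits

These are NOT equal (difference: 0.0276 bits). KL divergence is asymmetric: D_KL(P||Q) ≠ D_KL(Q||P) in general.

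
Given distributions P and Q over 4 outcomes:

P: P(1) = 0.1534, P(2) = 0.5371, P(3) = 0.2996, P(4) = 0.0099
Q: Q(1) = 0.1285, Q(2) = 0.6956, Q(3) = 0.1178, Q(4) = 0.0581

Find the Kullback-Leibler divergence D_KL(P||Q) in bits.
0.2170 bits

D_KL(P||Q) = Σ P(x) log₂(P(x)/Q(x))

Computing term by term:
  P(1)·log₂(P(1)/Q(1)) = 0.1534·log₂(0.1534/0.1285) = 0.03920
  P(2)·log₂(P(2)/Q(2)) = 0.5371·log₂(0.5371/0.6956) = -0.20037
  P(3)·log₂(P(3)/Q(3)) = 0.2996·log₂(0.2996/0.1178) = 0.40347
  P(4)·log₂(P(4)/Q(4)) = 0.0099·log₂(0.0099/0.0581) = -0.02528

D_KL(P||Q) = 0.03920 - 0.20037 + 0.40347 - 0.02528 = 0.21702 ≈ 0.2170 bits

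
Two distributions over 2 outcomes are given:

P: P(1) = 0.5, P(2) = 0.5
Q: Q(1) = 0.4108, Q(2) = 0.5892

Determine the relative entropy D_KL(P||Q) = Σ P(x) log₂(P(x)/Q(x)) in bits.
0.0233 bits

D_KL(P||Q) = Σ P(x) log₂(P(x)/Q(x))

Computing term by term:
  P(1)·log₂(P(1)/Q(1)) = 0.5·log₂(0.5/0.4108) = 0.14175
  P(2)·log₂(P(2)/Q(2)) = 0.5·log₂(0.5/0.5892) = -0.11841

D_KL(P||Q) = 0.14175 - 0.11841 = 0.02334 ≈ 0.0233 bits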